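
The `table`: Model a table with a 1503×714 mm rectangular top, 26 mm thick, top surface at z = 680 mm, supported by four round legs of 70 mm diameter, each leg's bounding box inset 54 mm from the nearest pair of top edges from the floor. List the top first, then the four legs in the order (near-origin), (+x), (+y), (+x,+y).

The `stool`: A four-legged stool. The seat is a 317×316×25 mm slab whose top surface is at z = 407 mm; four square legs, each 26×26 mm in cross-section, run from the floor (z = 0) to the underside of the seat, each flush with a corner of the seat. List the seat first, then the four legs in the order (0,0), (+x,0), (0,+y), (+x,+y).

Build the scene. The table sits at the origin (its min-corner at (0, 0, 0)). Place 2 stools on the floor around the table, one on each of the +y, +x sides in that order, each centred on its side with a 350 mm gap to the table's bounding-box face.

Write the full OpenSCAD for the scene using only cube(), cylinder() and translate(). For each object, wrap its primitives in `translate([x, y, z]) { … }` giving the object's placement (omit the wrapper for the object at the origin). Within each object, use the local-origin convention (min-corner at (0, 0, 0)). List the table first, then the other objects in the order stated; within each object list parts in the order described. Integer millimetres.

translate([0, 0, 654]) cube([1503, 714, 26]);
translate([89, 89, 0]) cylinder(h = 654, r = 35);
translate([1414, 89, 0]) cylinder(h = 654, r = 35);
translate([89, 625, 0]) cylinder(h = 654, r = 35);
translate([1414, 625, 0]) cylinder(h = 654, r = 35);
translate([593, 1064, 0]) {
  translate([0, 0, 382]) cube([317, 316, 25]);
  cube([26, 26, 382]);
  translate([291, 0, 0]) cube([26, 26, 382]);
  translate([0, 290, 0]) cube([26, 26, 382]);
  translate([291, 290, 0]) cube([26, 26, 382]);
}
translate([1853, 199, 0]) {
  translate([0, 0, 382]) cube([317, 316, 25]);
  cube([26, 26, 382]);
  translate([291, 0, 0]) cube([26, 26, 382]);
  translate([0, 290, 0]) cube([26, 26, 382]);
  translate([291, 290, 0]) cube([26, 26, 382]);
}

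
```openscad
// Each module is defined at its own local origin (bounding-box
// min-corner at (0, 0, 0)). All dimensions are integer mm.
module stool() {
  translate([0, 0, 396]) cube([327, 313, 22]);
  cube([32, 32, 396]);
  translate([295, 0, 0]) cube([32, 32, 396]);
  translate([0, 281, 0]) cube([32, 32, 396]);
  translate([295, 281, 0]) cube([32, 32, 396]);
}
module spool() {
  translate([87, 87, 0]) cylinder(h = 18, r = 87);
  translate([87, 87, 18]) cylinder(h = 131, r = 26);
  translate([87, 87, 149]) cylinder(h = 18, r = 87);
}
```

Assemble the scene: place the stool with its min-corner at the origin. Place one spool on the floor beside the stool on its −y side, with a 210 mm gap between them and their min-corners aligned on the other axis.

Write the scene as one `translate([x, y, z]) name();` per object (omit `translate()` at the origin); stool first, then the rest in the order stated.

stool();
translate([0, -384, 0]) spool();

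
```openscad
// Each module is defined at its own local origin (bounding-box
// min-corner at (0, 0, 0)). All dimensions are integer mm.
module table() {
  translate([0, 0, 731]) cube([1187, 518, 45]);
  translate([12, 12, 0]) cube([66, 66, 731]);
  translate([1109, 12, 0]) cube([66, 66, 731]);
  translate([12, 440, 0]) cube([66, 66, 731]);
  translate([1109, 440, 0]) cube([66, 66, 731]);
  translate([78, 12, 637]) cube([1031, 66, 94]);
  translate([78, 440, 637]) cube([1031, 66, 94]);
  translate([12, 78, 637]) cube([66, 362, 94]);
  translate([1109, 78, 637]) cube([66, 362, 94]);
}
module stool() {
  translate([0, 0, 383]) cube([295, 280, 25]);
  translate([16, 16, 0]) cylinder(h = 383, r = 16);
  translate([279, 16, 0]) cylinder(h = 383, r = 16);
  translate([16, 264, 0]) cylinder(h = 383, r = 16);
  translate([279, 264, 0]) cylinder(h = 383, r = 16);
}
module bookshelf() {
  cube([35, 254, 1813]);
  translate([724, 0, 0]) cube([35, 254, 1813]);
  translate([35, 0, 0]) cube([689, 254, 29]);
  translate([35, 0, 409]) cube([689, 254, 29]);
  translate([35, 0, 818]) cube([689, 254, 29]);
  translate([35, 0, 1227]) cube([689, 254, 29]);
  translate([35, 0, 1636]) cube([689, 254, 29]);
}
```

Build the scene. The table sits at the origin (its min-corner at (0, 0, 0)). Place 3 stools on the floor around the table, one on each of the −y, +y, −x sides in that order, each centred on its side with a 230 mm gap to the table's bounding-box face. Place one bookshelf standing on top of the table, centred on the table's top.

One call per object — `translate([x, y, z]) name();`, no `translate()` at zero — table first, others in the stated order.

table();
translate([446, -510, 0]) stool();
translate([446, 748, 0]) stool();
translate([-525, 119, 0]) stool();
translate([214, 132, 776]) bookshelf();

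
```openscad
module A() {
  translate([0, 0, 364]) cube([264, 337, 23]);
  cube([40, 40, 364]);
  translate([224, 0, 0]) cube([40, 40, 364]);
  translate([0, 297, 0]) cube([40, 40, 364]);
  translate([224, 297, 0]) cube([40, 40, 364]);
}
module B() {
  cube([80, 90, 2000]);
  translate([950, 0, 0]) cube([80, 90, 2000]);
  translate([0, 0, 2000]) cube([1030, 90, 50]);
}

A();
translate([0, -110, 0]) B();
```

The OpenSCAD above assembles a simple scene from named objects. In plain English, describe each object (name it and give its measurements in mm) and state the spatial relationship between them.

A is a simple wooden stool: a rectangular seat 264 mm (x) by 337 mm (y), 23 mm thick, top face at z = 387 mm, on four square legs, each 40×40 mm in cross-section. The legs rest on z = 0, each flush with a corner of the seat.

B is a rectangular door frame: two vertical jambs of 80×90 mm section, 2000 mm tall, with a clear opening 870 mm wide between their inner faces. A header 50 mm tall and 90 mm deep lies on top of the jambs and spans the full outside width.

The door frame is on the floor beside the stool on its −y side.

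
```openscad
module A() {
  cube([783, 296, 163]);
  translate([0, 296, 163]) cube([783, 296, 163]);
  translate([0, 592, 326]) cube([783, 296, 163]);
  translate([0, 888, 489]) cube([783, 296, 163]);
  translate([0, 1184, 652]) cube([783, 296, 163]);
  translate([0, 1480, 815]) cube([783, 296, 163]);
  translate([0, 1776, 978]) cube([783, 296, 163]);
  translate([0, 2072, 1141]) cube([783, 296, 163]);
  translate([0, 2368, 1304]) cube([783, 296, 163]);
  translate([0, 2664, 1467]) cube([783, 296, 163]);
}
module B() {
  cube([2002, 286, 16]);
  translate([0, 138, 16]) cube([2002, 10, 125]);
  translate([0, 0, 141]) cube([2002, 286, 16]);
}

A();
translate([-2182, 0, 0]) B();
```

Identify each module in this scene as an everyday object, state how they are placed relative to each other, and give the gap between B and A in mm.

The I-beam's nearest face is 180 mm from the staircase's −x face.

A is a staircase. B is an I-beam. The I-beam is on the floor beside the staircase on its −x side. The gap between the I-beam and the staircase is 180 mm.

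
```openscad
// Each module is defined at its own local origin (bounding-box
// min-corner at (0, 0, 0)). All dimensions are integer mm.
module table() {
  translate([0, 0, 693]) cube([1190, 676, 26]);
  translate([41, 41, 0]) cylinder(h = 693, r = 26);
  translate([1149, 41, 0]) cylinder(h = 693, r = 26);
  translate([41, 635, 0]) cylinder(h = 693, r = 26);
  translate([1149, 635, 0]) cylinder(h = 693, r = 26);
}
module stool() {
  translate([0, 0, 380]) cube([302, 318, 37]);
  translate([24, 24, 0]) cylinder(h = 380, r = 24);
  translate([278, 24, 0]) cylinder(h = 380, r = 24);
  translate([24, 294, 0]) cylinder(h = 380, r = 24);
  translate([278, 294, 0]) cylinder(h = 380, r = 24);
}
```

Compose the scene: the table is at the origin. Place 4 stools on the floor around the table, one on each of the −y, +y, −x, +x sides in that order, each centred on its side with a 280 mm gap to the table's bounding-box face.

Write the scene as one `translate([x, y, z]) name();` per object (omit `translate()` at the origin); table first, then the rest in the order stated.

table();
translate([444, -598, 0]) stool();
translate([444, 956, 0]) stool();
translate([-582, 179, 0]) stool();
translate([1470, 179, 0]) stool();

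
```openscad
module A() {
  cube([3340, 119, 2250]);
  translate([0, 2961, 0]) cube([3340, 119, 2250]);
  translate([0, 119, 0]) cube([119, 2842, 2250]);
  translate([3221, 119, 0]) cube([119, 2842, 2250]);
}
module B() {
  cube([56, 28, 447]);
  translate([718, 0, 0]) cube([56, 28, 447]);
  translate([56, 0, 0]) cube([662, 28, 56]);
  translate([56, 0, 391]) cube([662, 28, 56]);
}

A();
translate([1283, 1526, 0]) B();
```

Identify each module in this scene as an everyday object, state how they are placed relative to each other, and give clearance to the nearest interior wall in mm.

Clearances: x = 1164, y = 1407; minimum 1164 mm.

A is a house frame. B is a picture frame. The picture frame sits inside the house frame, centred. The clearance to the nearest interior wall is 1164 mm.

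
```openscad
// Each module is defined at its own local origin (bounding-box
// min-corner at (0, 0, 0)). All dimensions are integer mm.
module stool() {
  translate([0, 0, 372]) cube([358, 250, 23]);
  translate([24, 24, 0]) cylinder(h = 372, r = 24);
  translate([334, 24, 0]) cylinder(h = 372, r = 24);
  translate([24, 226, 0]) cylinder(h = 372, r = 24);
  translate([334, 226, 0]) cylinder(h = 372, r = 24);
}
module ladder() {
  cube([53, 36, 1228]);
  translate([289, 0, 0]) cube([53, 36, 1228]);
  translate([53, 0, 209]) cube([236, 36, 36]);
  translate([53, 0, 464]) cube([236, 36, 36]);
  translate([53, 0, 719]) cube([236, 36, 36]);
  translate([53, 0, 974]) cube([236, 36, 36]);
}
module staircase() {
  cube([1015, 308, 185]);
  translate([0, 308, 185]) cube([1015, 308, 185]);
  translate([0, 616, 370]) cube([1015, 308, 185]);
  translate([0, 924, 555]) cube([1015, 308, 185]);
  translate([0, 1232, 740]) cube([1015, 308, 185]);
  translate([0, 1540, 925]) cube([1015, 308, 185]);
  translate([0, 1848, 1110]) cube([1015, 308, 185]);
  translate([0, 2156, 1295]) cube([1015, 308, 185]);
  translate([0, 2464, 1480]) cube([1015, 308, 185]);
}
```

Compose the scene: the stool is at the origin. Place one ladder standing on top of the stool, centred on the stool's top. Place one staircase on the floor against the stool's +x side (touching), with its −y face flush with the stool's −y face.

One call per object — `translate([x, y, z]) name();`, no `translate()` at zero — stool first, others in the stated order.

stool();
translate([8, 107, 395]) ladder();
translate([358, 0, 0]) staircase();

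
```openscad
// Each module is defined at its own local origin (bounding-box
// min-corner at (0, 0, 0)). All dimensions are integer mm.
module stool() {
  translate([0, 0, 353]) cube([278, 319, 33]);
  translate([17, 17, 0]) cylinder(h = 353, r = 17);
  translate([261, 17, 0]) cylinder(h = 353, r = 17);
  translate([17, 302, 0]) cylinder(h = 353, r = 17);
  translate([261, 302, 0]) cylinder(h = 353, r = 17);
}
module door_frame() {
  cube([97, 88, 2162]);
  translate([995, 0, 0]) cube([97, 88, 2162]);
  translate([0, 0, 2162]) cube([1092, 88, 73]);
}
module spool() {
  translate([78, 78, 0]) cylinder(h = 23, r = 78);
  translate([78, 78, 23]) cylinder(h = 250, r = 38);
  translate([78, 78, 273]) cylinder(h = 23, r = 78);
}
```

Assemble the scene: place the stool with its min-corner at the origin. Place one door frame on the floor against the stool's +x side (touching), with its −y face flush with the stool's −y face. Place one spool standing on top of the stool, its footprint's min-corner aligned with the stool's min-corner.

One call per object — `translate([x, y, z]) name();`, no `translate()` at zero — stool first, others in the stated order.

stool();
translate([278, 0, 0]) door_frame();
translate([0, 0, 386]) spool();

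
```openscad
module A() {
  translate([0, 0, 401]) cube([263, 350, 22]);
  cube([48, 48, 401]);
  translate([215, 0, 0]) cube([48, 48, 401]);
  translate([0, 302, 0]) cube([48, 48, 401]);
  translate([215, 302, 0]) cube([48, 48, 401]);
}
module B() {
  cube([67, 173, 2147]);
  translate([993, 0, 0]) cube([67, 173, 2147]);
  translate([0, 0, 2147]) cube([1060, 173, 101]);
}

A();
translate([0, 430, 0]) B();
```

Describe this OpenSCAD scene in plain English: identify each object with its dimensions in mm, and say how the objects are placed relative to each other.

A is a simple wooden stool: a rectangular seat 263 mm (x) by 350 mm (y), 22 mm thick, top face at z = 423 mm, on four square legs, each 48×48 mm in cross-section. The legs rest on z = 0, each flush with a corner of the seat.

B is a door frame. The clear opening is 926 mm wide and 2147 mm high. Two 67 mm wide jambs, 173 mm deep, stand either side of the opening from the floor to the top of the opening. A 101 mm thick head sits across the top of both jambs, spanning the full outside width of the frame.

The door frame is on the floor beside the stool on its +y side.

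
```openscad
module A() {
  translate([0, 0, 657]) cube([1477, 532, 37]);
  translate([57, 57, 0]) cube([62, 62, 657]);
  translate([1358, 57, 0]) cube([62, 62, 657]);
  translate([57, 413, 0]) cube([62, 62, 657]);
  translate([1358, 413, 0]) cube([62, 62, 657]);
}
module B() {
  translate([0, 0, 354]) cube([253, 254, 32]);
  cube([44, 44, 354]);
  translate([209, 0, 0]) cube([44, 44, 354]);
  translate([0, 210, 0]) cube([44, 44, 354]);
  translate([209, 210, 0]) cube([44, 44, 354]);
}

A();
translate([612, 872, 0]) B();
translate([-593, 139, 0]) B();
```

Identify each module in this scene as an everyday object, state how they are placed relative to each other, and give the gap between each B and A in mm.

Each stool's nearest face is 340 mm from the table's bounding box.

A is a table. B is a stool. Two stools sit around the table at the +y, −x sides. The gap between each stool and the table is 340 mm.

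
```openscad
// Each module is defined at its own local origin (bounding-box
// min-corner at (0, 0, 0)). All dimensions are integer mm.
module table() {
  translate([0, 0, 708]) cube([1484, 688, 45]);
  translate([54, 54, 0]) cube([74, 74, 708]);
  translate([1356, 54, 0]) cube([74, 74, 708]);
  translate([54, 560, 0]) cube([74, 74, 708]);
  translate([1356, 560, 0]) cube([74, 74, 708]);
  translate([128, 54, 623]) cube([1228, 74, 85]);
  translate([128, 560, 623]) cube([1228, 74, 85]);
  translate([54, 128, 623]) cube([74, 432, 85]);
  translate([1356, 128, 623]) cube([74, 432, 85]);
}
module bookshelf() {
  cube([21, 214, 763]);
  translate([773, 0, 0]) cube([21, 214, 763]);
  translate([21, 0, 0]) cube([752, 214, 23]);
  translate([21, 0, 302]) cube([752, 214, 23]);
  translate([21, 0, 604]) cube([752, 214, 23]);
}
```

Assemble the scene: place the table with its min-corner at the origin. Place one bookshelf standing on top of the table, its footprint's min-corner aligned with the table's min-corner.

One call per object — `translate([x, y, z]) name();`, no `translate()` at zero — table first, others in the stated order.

table();
translate([0, 0, 753]) bookshelf();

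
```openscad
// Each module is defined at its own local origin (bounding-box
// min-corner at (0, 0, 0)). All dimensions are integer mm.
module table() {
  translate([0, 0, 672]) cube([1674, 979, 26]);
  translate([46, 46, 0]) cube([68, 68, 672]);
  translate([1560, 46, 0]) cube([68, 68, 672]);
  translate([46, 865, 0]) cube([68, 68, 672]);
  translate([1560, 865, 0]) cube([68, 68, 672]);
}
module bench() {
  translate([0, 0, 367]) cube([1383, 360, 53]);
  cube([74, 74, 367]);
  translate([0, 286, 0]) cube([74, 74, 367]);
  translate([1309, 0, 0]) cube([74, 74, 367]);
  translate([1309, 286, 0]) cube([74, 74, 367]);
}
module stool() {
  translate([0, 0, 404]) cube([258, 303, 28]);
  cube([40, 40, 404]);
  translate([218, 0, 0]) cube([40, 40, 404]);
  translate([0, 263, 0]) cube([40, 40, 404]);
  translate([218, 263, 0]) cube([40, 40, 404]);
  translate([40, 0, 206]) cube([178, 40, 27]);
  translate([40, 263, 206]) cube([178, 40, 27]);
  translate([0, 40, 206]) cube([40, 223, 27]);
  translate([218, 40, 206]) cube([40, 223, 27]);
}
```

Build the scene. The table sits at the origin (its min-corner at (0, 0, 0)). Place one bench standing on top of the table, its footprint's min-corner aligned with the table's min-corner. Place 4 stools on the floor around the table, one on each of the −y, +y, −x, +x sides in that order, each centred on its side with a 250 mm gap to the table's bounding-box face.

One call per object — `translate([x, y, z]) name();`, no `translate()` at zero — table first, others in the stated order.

table();
translate([0, 0, 698]) bench();
translate([708, -553, 0]) stool();
translate([708, 1229, 0]) stool();
translate([-508, 338, 0]) stool();
translate([1924, 338, 0]) stool();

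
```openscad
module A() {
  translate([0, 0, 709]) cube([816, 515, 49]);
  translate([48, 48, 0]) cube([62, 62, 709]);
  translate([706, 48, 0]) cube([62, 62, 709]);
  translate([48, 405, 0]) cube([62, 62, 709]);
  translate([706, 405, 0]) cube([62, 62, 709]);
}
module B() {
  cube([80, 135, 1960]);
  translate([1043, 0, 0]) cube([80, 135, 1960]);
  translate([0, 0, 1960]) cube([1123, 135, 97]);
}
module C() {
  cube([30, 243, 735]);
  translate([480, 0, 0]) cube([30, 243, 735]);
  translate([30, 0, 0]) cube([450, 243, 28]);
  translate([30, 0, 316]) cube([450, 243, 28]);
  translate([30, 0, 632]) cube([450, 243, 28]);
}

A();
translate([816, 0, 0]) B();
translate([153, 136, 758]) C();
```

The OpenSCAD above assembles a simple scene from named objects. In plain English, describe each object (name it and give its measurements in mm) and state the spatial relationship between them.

A is a table with a 816×515 mm rectangular top, 49 mm thick, top surface at z = 758 mm, supported by four 62×62 mm square legs, each inset 48 mm from the nearest pair of top edges, running from the floor.

B is a door frame. The clear opening is 963 mm wide and 1960 mm high. Two 80 mm wide jambs, 135 mm deep, stand either side of the opening from the floor to the top of the opening. A 97 mm thick head sits across the top of both jambs, spanning the full outside width of the frame.

C is a bookshelf 510 mm wide overall, 243 mm deep and 735 mm tall. The two sides are 30 mm thick vertical panels. 3 horizontal shelves of 28 mm thickness span between the inner faces of the sides; the lowest shelf sits on the floor and shelves are stacked with a clear vertical gap of 288 mm between each pair.

The door frame is against the table's +x side, with their −y faces flush. The bookshelf is on top of the table, centred.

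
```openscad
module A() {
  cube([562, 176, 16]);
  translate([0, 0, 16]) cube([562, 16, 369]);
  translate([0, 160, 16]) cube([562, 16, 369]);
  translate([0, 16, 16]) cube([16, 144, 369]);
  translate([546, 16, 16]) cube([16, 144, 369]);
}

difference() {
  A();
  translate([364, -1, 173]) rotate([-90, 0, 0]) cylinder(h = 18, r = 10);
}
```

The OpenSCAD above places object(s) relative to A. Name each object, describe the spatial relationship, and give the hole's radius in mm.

The subtracted cylinder has r = 10 mm.

A is an open box. The open box has a circular hole through its front wall. The hole's radius is 10 mm.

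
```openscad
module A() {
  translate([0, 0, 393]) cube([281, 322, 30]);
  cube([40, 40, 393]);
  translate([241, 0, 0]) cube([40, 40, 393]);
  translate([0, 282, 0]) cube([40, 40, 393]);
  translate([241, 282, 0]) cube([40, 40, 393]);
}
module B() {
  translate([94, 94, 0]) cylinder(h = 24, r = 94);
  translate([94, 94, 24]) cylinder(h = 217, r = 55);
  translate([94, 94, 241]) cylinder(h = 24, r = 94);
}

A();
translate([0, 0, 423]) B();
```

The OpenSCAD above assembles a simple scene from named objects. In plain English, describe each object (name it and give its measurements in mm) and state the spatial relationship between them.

A is a four-legged stool. The seat is 281×322 mm, 30 mm thick, top at z = 423 mm. It stands on four square legs, each 40×40 mm in cross-section, from z = 0 to the seat underside, each flush with a corner of the seat.

B is a spool: two coaxial disc flanges of radius 94 mm and thickness 24 mm, joined by a core cylinder of radius 55 mm and height 217 mm. The lower flange rests on z = 0 and the three cylinders share a vertical axis.

The spool is on top of the stool.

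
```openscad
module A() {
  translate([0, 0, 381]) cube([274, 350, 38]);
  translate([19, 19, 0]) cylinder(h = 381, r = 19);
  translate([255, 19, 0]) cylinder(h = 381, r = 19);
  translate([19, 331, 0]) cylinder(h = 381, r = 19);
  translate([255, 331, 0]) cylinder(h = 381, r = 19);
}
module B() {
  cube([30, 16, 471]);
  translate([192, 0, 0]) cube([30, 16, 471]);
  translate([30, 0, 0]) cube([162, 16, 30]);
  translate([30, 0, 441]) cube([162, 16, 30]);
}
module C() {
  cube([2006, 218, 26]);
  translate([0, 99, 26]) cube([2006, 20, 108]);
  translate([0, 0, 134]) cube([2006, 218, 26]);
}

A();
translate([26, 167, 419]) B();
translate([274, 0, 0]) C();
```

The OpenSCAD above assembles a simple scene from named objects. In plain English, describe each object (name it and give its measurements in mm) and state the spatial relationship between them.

A is a four-legged stool. The seat is a 274×350×38 mm slab whose top surface is at z = 419 mm; four round legs, each 38 mm in diameter, run from the floor (z = 0) to the underside of the seat, each leg's axis is inset half a diameter from the nearest pair of seat edges (so the leg's bounding box is flush with the corner).

B is a rectangular picture frame lying in the x–z plane (depth along y). The opening is 162 mm wide (x) by 411 mm tall (z), surrounded by a border 30 mm wide on all four sides. The frame is 16 mm deep and is made of two full-height vertical stiles with two horizontal rails fitted between them.

C is an I-beam lying along x, 2006 mm long. Overall section height 160 mm. Two flanges 218 mm wide (y) and 26 mm thick, one on the floor and one at the top; a web 20 mm thick runs between them, centred on the flange width.

The picture frame is on top of the stool, centred. The I-beam is against the stool's +x side, with their −y faces flush.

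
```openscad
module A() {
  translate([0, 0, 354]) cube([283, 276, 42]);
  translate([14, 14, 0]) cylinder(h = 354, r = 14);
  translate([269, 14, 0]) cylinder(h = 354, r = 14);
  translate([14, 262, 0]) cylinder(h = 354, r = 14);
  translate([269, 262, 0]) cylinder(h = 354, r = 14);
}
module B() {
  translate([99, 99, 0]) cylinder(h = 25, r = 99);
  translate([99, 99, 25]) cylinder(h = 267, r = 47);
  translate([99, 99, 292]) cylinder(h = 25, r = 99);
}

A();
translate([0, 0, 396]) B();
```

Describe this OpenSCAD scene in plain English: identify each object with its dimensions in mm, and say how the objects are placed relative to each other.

A is a four-legged stool. The seat is 283×276 mm, 42 mm thick, top at z = 396 mm. It stands on four round legs, each 28 mm in diameter, from z = 0 to the seat underside, each leg's axis is inset half a diameter from the nearest pair of seat edges (so the leg's bounding box is flush with the corner).

B is a spool: two coaxial disc flanges of radius 99 mm and thickness 25 mm, joined by a core cylinder of radius 47 mm and height 267 mm. The lower flange rests on z = 0 and the three cylinders share a vertical axis.

The spool is on top of the stool.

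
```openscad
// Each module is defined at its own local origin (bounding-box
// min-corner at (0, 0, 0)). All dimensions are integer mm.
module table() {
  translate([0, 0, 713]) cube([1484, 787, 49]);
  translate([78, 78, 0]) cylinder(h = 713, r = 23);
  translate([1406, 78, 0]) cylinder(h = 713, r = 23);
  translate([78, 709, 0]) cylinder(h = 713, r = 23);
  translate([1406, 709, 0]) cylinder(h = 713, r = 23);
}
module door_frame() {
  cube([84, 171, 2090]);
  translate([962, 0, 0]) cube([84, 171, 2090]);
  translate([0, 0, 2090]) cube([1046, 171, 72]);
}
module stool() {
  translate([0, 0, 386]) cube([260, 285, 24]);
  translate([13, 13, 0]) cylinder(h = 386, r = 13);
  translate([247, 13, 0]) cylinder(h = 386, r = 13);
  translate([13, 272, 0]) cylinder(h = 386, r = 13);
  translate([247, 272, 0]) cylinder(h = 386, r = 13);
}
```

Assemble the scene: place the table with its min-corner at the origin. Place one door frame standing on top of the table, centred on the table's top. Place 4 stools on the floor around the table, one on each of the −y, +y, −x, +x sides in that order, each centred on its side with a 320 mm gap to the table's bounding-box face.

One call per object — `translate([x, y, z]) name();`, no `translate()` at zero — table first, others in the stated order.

table();
translate([219, 308, 762]) door_frame();
translate([612, -605, 0]) stool();
translate([612, 1107, 0]) stool();
translate([-580, 251, 0]) stool();
translate([1804, 251, 0]) stool();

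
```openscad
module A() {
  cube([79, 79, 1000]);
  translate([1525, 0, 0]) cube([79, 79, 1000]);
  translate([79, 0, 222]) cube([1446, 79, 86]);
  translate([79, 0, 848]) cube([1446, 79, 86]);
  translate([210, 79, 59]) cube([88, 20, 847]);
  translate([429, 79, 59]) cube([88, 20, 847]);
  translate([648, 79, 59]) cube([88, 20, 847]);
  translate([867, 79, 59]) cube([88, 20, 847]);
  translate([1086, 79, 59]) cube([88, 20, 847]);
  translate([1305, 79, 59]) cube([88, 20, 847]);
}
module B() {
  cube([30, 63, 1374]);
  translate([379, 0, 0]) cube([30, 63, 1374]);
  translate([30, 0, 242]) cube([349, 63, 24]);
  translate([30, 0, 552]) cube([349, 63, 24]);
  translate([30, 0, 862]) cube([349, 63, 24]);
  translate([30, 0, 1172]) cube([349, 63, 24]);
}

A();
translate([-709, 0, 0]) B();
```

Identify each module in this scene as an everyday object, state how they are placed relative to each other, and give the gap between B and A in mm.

The ladder's nearest face is 300 mm from the fence section's −x face.

A is a fence section. B is a ladder. The ladder is on the floor beside the fence section on its −x side. The gap between the ladder and the fence section is 300 mm.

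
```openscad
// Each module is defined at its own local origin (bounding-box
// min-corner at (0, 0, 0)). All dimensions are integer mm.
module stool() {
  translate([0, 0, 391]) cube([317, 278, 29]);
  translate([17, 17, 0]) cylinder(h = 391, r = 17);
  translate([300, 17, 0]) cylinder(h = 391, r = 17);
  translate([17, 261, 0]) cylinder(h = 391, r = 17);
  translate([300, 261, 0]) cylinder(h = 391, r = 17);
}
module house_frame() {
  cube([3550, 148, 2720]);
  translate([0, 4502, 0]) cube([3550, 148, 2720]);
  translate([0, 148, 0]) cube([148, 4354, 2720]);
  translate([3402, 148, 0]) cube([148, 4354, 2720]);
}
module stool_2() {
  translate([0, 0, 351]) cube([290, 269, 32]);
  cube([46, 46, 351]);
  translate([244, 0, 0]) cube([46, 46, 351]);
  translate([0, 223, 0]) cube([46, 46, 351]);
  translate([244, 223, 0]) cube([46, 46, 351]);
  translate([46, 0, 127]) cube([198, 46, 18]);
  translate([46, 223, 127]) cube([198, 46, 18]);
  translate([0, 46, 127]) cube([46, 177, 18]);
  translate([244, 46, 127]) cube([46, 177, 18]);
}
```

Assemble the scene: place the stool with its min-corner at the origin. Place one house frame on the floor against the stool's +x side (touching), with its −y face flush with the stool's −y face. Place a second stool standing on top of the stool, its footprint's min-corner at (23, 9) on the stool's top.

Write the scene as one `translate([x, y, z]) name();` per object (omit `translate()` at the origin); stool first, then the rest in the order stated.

stool();
translate([317, 0, 0]) house_frame();
translate([23, 9, 420]) stool_2();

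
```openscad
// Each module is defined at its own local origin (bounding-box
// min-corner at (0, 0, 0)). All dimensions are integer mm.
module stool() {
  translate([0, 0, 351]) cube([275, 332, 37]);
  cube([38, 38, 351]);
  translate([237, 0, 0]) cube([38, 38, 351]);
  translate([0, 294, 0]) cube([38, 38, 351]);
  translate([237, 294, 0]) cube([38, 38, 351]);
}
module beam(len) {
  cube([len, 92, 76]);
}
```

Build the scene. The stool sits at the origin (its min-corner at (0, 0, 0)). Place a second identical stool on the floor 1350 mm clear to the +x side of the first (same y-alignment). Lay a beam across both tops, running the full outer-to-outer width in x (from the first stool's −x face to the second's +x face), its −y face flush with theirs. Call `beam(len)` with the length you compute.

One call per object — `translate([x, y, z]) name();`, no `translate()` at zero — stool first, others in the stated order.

stool();
translate([1625, 0, 0]) stool();
translate([0, 0, 388]) beam(1900);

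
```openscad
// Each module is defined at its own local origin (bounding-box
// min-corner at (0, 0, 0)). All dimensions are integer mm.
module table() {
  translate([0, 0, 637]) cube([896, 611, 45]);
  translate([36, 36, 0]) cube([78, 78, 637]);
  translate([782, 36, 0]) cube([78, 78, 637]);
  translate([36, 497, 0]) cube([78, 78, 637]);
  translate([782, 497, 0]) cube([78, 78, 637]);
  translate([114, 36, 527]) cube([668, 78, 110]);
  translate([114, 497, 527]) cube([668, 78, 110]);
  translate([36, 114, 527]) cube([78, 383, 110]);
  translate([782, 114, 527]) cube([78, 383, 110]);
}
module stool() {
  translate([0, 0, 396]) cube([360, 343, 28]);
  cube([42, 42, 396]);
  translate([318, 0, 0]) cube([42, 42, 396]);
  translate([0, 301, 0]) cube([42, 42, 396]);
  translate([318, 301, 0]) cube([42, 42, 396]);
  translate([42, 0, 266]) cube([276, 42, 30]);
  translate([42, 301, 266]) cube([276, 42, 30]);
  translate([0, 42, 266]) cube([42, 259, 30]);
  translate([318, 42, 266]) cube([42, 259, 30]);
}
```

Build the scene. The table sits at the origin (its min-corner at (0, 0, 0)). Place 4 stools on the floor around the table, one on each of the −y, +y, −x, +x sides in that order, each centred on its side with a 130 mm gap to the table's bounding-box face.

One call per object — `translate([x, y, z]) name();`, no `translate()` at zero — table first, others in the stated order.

table();
translate([268, -473, 0]) stool();
translate([268, 741, 0]) stool();
translate([-490, 134, 0]) stool();
translate([1026, 134, 0]) stool();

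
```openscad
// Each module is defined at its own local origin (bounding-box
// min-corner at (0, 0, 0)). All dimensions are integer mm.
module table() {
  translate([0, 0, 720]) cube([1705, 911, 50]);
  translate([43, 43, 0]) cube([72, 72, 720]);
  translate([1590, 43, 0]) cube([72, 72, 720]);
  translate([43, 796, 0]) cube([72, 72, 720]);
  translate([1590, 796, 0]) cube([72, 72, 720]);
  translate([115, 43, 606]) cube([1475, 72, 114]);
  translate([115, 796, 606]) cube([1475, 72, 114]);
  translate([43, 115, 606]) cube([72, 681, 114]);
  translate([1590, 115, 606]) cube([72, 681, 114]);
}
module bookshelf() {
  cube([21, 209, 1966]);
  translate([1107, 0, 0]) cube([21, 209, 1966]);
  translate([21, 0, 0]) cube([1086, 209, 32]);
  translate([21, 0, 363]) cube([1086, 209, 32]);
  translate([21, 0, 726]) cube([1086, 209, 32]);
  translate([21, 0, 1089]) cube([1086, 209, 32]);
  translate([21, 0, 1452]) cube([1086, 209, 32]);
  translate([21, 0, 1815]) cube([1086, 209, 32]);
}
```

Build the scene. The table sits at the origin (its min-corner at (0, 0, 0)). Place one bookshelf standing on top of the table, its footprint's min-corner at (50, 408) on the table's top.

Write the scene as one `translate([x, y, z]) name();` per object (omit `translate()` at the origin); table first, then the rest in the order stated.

table();
translate([50, 408, 770]) bookshelf();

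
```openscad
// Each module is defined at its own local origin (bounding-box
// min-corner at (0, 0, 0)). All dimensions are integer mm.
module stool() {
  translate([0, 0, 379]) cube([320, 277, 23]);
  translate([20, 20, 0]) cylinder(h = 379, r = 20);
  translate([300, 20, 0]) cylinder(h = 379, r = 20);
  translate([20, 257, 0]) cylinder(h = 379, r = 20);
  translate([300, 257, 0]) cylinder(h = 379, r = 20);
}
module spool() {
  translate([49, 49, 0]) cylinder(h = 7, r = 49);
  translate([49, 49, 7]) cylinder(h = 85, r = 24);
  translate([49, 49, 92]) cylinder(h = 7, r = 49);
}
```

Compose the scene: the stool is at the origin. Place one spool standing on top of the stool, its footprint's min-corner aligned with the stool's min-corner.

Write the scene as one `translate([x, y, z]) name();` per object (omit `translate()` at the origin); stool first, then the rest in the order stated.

stool();
translate([0, 0, 402]) spool();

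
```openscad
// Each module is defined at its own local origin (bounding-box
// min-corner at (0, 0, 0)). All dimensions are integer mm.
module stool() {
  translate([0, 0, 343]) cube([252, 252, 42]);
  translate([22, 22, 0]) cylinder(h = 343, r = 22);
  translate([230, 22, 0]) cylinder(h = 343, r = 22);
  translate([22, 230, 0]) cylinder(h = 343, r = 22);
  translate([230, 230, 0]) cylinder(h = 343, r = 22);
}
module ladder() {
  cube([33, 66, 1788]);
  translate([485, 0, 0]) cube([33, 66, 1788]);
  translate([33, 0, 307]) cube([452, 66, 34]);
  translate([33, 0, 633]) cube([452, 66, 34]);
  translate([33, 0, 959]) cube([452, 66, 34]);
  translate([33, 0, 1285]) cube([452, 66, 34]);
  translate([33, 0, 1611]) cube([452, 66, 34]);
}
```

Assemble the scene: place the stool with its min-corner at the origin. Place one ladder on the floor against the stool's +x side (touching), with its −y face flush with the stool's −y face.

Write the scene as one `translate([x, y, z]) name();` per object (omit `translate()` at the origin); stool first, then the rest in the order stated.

stool();
translate([252, 0, 0]) ladder();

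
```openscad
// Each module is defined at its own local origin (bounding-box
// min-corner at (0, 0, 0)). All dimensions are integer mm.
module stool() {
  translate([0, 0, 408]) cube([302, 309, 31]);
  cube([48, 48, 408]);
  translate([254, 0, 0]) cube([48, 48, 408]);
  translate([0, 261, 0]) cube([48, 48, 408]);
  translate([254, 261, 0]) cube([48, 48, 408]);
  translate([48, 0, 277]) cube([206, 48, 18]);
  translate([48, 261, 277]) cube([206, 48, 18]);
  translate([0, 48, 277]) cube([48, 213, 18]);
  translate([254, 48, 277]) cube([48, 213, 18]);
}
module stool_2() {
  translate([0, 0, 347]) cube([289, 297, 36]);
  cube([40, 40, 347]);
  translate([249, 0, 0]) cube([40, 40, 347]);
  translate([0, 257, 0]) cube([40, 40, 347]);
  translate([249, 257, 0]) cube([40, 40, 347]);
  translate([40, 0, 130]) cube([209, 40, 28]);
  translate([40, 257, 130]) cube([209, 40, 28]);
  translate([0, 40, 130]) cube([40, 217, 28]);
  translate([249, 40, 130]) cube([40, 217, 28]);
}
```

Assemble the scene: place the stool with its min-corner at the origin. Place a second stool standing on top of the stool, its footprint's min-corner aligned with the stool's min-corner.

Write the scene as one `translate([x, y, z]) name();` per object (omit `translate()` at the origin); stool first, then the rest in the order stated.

stool();
translate([0, 0, 439]) stool_2();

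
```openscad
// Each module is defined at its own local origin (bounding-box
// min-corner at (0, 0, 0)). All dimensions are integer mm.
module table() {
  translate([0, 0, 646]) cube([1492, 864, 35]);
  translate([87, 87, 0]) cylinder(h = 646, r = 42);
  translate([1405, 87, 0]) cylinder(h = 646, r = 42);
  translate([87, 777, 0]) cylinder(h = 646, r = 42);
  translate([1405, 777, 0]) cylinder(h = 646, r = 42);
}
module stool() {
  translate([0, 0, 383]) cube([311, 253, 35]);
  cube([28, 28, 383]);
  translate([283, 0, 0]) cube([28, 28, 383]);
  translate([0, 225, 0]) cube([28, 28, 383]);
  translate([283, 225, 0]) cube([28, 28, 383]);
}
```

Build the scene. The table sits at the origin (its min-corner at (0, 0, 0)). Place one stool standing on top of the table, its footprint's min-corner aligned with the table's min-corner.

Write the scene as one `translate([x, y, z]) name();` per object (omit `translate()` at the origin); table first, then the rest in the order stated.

table();
translate([0, 0, 681]) stool();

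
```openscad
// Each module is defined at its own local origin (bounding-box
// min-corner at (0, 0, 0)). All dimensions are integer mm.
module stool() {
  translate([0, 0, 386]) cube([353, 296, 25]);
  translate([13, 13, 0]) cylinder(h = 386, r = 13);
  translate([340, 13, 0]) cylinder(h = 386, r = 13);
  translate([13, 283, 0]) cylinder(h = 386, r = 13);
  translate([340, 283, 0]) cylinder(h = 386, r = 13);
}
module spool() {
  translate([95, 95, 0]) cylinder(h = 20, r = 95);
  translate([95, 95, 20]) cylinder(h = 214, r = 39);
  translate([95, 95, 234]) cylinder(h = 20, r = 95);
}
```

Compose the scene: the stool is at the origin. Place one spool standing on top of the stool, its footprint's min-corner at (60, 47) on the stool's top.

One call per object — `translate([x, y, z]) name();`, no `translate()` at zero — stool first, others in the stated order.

stool();
translate([60, 47, 411]) spool();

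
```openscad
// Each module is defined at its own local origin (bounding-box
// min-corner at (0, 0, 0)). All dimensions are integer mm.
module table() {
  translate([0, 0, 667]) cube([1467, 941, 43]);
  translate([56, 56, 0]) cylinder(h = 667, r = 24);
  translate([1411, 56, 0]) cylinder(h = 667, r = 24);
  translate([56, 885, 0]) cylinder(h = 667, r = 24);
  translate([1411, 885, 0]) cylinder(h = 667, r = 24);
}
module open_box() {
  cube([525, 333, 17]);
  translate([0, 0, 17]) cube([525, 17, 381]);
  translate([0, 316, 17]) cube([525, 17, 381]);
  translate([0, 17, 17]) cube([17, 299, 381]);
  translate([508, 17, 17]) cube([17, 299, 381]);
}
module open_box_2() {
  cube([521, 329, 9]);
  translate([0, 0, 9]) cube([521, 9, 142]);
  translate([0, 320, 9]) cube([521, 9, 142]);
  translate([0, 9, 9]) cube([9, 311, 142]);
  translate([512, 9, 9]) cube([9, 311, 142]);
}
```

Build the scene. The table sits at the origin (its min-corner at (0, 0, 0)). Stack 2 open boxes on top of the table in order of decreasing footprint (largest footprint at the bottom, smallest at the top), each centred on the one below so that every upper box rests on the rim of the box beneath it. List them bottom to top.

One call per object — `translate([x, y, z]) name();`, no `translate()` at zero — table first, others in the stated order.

table();
translate([471, 304, 710]) open_box();
translate([473, 306, 1108]) open_box_2();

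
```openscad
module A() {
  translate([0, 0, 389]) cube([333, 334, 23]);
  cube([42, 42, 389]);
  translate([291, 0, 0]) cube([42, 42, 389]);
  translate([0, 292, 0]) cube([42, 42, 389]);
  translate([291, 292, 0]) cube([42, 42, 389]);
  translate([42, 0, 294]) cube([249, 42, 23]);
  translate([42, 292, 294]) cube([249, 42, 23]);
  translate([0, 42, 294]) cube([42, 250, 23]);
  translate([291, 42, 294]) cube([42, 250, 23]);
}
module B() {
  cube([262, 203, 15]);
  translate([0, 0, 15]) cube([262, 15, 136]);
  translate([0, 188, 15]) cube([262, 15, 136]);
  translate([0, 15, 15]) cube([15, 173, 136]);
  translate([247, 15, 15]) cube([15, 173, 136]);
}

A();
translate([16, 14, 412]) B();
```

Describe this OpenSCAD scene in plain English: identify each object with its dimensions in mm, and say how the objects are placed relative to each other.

A is a four-legged stool. The seat is a 333×334×23 mm slab whose top surface is at z = 412 mm; four square legs, each 42×42 mm in cross-section, run from the floor (z = 0) to the underside of the seat, each flush with a corner of the seat. Four stretchers, 42 mm wide and 23 mm tall, connect adjacent legs with their undersides at z = 294 mm, each running between the inner faces of the legs it joins and aligned with the legs' outer faces on the other axis.

B is an open-topped rectangular box: outside dimensions 262×203×151 mm, with a uniform wall and base thickness of 15 mm. The base is a full 262×203 slab on the floor; four walls sit on top of the base. The front and back walls (the −y and +y sides) span the full width; the two side walls fit between them.

The open box is on top of the stool.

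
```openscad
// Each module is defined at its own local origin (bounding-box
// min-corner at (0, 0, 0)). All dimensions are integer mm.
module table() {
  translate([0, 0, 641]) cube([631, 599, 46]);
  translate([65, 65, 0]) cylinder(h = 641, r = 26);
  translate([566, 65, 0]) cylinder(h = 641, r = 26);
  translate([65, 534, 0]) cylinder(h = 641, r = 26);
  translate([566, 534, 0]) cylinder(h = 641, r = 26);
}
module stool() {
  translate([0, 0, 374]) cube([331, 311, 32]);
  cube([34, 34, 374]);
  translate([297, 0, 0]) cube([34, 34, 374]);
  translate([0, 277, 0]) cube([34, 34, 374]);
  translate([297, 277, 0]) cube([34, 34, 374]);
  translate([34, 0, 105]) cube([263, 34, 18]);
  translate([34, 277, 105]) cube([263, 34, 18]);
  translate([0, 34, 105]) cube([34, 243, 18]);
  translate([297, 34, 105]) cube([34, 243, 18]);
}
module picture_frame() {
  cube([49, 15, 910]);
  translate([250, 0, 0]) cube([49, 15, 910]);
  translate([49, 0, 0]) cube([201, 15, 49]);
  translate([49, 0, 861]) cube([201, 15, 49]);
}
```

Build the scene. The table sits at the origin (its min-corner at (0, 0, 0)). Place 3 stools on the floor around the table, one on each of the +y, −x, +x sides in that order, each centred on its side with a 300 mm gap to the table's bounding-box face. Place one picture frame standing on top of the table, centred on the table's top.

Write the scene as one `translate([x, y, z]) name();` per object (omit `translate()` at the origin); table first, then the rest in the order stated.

table();
translate([150, 899, 0]) stool();
translate([-631, 144, 0]) stool();
translate([931, 144, 0]) stool();
translate([166, 292, 687]) picture_frame();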